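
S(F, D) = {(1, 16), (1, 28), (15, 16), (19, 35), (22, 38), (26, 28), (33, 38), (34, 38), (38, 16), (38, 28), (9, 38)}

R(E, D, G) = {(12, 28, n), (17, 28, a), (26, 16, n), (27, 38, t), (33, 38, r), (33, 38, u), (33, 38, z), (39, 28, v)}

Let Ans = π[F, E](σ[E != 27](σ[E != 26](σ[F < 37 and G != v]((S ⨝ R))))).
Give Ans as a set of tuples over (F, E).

{(1, 12), (1, 17), (22, 33), (26, 12), (26, 17), (33, 33), (34, 33), (9, 33)}

Joining S and R on D yields {(1, 16, 26, n), (1, 28, 12, n), (1, 28, 17, a), (1, 28, 39, v), (15, 16, 26, n), (22, 38, 27, t), (22, 38, 33, r), (22, 38, 33, u), (22, 38, 33, z), (26, 28, 12, n), (26, 28, 17, a), (26, 28, 39, v), (33, 38, 27, t), (33, 38, 33, r), (33, 38, 33, u), (33, 38, 33, z), (34, 38, 27, t), (34, 38, 33, r), (34, 38, 33, u), (34, 38, 33, z), (38, 16, 26, n), (38, 28, 12, n), (38, 28, 17, a), (38, 28, 39, v), (9, 38, 27, t), (9, 38, 33, r), (9, 38, 33, u), (9, 38, 33, z)}.
Filtering on F < 37 and G != v leaves {(1, 16, 26, n), (1, 28, 12, n), (1, 28, 17, a), (15, 16, 26, n), (22, 38, 27, t), (22, 38, 33, r), (22, 38, 33, u), (22, 38, 33, z), (26, 28, 12, n), (26, 28, 17, a), (33, 38, 27, t), (33, 38, 33, r), (33, 38, 33, u), (33, 38, 33, z), (34, 38, 27, t), (34, 38, 33, r), (34, 38, 33, u), (34, 38, 33, z), (9, 38, 27, t), (9, 38, 33, r), (9, 38, 33, u), (9, 38, 33, z)}.
Filtering on E != 26 leaves {(1, 28, 12, n), (1, 28, 17, a), (22, 38, 27, t), (22, 38, 33, r), (22, 38, 33, u), (22, 38, 33, z), (26, 28, 12, n), (26, 28, 17, a), (33, 38, 27, t), (33, 38, 33, r), (33, 38, 33, u), (33, 38, 33, z), (34, 38, 27, t), (34, 38, 33, r), (34, 38, 33, u), (34, 38, 33, z), (9, 38, 27, t), (9, 38, 33, r), (9, 38, 33, u), (9, 38, 33, z)}.
Filtering on E != 27 leaves {(1, 28, 12, n), (1, 28, 17, a), (22, 38, 33, r), (22, 38, 33, u), (22, 38, 33, z), (26, 28, 12, n), (26, 28, 17, a), (33, 38, 33, r), (33, 38, 33, u), (33, 38, 33, z), (34, 38, 33, r), (34, 38, 33, u), (34, 38, 33, z), (9, 38, 33, r), (9, 38, 33, u), (9, 38, 33, z)}.
Keep only column(s) F, E (8 duplicate(s) eliminated): {(1, 12), (1, 17), (22, 33), (26, 12), (26, 17), (33, 33), (34, 33), (9, 33)}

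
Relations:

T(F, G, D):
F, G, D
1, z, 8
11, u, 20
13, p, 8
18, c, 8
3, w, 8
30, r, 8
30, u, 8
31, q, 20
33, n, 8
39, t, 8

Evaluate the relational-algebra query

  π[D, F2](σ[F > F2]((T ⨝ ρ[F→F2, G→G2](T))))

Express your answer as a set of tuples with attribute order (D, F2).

{(20, 11), (8, 1), (8, 13), (8, 18), (8, 3), (8, 30), (8, 33)}

ρ[F→F2, G→G2]: schema becomes (F2, G2, D); tuples unchanged.
Joining T and ρ[F→F2, G→G2](T) on D yields {(1, z, 8, 1, z), (1, z, 8, 13, p), (1, z, 8, 18, c), (1, z, 8, 3, w), (1, z, 8, 30, r), (1, z, 8, 30, u), (1, z, 8, 33, n), (1, z, 8, 39, t), (11, u, 20, 11, u), (11, u, 20, 31, q), (13, p, 8, 1, z), (13, p, 8, 13, p), (13, p, 8, 18, c), (13, p, 8, 3, w), (13, p, 8, 30, r), (13, p, 8, 30, u), (13, p, 8, 33, n), (13, p, 8, 39, t), (18, c, 8, 1, z), (18, c, 8, 13, p), (18, c, 8, 18, c), (18, c, 8, 3, w), (18, c, 8, 30, r), (18, c, 8, 30, u), (18, c, 8, 33, n), (18, c, 8, 39, t), (3, w, 8, 1, z), (3, w, 8, 13, p), (3, w, 8, 18, c), (3, w, 8, 3, w), (3, w, 8, 30, r), (3, w, 8, 30, u), (3, w, 8, 33, n), (3, w, 8, 39, t), (30, r, 8, 1, z), (30, r, 8, 13, p), (30, r, 8, 18, c), (30, r, 8, 3, w), (30, r, 8, 30, r), (30, r, 8, 30, u), (30, r, 8, 33, n), (30, r, 8, 39, t), (30, u, 8, 1, z), (30, u, 8, 13, p), (30, u, 8, 18, c), (30, u, 8, 3, w), (30, u, 8, 30, r), (30, u, 8, 30, u), (30, u, 8, 33, n), (30, u, 8, 39, t), (31, q, 20, 11, u), (31, q, 20, 31, q), (33, n, 8, 1, z), (33, n, 8, 13, p), (33, n, 8, 18, c), (33, n, 8, 3, w), (33, n, 8, 30, r), (33, n, 8, 30, u), (33, n, 8, 33, n), (33, n, 8, 39, t), (39, t, 8, 1, z), (39, t, 8, 13, p), (39, t, 8, 18, c), (39, t, 8, 3, w), (39, t, 8, 30, r), (39, t, 8, 30, u), (39, t, 8, 33, n), (39, t, 8, 39, t)}.
Filtering on F > F2 leaves {(13, p, 8, 1, z), (13, p, 8, 3, w), (18, c, 8, 1, z), (18, c, 8, 13, p), (18, c, 8, 3, w), (3, w, 8, 1, z), (30, r, 8, 1, z), (30, r, 8, 13, p), (30, r, 8, 18, c), (30, r, 8, 3, w), (30, u, 8, 1, z), (30, u, 8, 13, p), (30, u, 8, 18, c), (30, u, 8, 3, w), (31, q, 20, 11, u), (33, n, 8, 1, z), (33, n, 8, 13, p), (33, n, 8, 18, c), (33, n, 8, 3, w), (33, n, 8, 30, r), (33, n, 8, 30, u), (39, t, 8, 1, z), (39, t, 8, 13, p), (39, t, 8, 18, c), (39, t, 8, 3, w), (39, t, 8, 30, r), (39, t, 8, 30, u), (39, t, 8, 33, n)}.
π_{D, F2} gives {(20, 11), (8, 1), (8, 13), (8, 18), (8, 3), (8, 30), (8, 33)} (21 duplicate(s) eliminated).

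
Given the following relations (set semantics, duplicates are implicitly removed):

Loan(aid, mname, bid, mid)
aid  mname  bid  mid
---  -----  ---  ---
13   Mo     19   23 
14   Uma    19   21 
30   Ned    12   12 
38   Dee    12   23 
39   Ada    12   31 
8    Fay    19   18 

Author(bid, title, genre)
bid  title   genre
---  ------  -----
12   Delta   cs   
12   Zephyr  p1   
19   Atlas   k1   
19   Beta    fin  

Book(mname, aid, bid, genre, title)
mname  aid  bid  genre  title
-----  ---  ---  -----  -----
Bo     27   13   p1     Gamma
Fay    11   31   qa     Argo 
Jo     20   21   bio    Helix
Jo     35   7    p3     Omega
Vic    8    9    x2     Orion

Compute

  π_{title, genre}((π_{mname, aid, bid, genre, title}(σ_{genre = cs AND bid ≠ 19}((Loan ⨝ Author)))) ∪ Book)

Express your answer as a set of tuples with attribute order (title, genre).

Loan ⋈ Author (natural join on bid): {(13, Mo, 19, 23, Atlas, k1), (13, Mo, 19, 23, Beta, fin), (14, Uma, 19, 21, Atlas, k1), (14, Uma, 19, 21, Beta, fin), (30, Ned, 12, 12, Delta, cs), (30, Ned, 12, 12, Zephyr, p1), (38, Dee, 12, 23, Delta, cs), (38, Dee, 12, 23, Zephyr, p1), (39, Ada, 12, 31, Delta, cs), (39, Ada, 12, 31, Zephyr, p1), (8, Fay, 19, 18, Atlas, k1), (8, Fay, 19, 18, Beta, fin)}
Selection genre = cs AND bid ≠ 19: {(30, Ned, 12, 12, Delta, cs), (38, Dee, 12, 23, Delta, cs), (39, Ada, 12, 31, Delta, cs)}
Projecting to mname, aid, bid, genre, title: {(Ada, 39, 12, cs, Delta), (Dee, 38, 12, cs, Delta), (Ned, 30, 12, cs, Delta)}
Union: {(Ada, 39, 12, cs, Delta), (Dee, 38, 12, cs, Delta), (Ned, 30, 12, cs, Delta)} with {(Bo, 27, 13, p1, Gamma), (Fay, 11, 31, qa, Argo), (Jo, 20, 21, bio, Helix), (Jo, 35, 7, p3, Omega), (Vic, 8, 9, x2, Orion)} → {(Ada, 39, 12, cs, Delta), (Bo, 27, 13, p1, Gamma), (Dee, 38, 12, cs, Delta), (Fay, 11, 31, qa, Argo), (Jo, 20, 21, bio, Helix), (Jo, 35, 7, p3, Omega), (Ned, 30, 12, cs, Delta), (Vic, 8, 9, x2, Orion)}
Projecting to title, genre (2 duplicate(s) eliminated): {(Argo, qa), (Delta, cs), (Gamma, p1), (Helix, bio), (Omega, p3), (Orion, x2)}

{(Argo, qa), (Delta, cs), (Gamma, p1), (Helix, bio), (Omega, p3), (Orion, x2)}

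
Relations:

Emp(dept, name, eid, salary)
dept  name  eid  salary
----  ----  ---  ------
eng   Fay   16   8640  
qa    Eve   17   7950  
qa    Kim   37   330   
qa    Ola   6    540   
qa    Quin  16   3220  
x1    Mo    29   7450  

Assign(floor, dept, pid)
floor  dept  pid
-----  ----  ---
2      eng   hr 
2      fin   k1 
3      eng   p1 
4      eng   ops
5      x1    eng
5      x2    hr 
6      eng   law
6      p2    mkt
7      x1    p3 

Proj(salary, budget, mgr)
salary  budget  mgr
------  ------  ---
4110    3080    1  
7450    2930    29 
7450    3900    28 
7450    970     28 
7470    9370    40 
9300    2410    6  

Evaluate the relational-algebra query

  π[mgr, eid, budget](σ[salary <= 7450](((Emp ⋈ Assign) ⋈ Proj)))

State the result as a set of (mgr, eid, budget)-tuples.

{(28, 29, 3900), (28, 29, 970), (29, 29, 2930)}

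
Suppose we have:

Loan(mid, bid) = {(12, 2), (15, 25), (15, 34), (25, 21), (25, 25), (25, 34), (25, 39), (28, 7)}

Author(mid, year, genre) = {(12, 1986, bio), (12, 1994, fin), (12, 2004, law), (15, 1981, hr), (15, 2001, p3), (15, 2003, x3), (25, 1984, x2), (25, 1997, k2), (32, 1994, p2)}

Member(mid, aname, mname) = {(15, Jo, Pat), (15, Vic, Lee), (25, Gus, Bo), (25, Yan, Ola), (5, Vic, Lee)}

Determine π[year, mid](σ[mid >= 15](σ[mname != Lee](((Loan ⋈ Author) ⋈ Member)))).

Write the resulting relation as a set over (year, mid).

{(1981, 15), (1984, 25), (1997, 25), (2001, 15), (2003, 15)}

Natural join on mid: {(12, 2, 1986, bio), (12, 2, 1994, fin), (12, 2, 2004, law), (15, 25, 1981, hr), (15, 25, 2001, p3), (15, 25, 2003, x3), (15, 34, 1981, hr), (15, 34, 2001, p3), (15, 34, 2003, x3), (25, 21, 1984, x2), (25, 21, 1997, k2), (25, 25, 1984, x2), (25, 25, 1997, k2), (25, 34, 1984, x2), (25, 34, 1997, k2), (25, 39, 1984, x2), (25, 39, 1997, k2)}
Natural join on mid: {(15, 25, 1981, hr, Jo, Pat), (15, 25, 1981, hr, Vic, Lee), (15, 25, 2001, p3, Jo, Pat), (15, 25, 2001, p3, Vic, Lee), (15, 25, 2003, x3, Jo, Pat), (15, 25, 2003, x3, Vic, Lee), (15, 34, 1981, hr, Jo, Pat), (15, 34, 1981, hr, Vic, Lee), (15, 34, 2001, p3, Jo, Pat), (15, 34, 2001, p3, Vic, Lee), (15, 34, 2003, x3, Jo, Pat), (15, 34, 2003, x3, Vic, Lee), (25, 21, 1984, x2, Gus, Bo), (25, 21, 1984, x2, Yan, Ola), (25, 21, 1997, k2, Gus, Bo), (25, 21, 1997, k2, Yan, Ola), (25, 25, 1984, x2, Gus, Bo), (25, 25, 1984, x2, Yan, Ola), (25, 25, 1997, k2, Gus, Bo), (25, 25, 1997, k2, Yan, Ola), (25, 34, 1984, x2, Gus, Bo), (25, 34, 1984, x2, Yan, Ola), (25, 34, 1997, k2, Gus, Bo), (25, 34, 1997, k2, Yan, Ola), (25, 39, 1984, x2, Gus, Bo), (25, 39, 1984, x2, Yan, Ola), (25, 39, 1997, k2, Gus, Bo), (25, 39, 1997, k2, Yan, Ola)}
Selection mname != Lee: {(15, 25, 1981, hr, Jo, Pat), (15, 25, 2001, p3, Jo, Pat), (15, 25, 2003, x3, Jo, Pat), (15, 34, 1981, hr, Jo, Pat), (15, 34, 2001, p3, Jo, Pat), (15, 34, 2003, x3, Jo, Pat), (25, 21, 1984, x2, Gus, Bo), (25, 21, 1984, x2, Yan, Ola), (25, 21, 1997, k2, Gus, Bo), (25, 21, 1997, k2, Yan, Ola), (25, 25, 1984, x2, Gus, Bo), (25, 25, 1984, x2, Yan, Ola), (25, 25, 1997, k2, Gus, Bo), (25, 25, 1997, k2, Yan, Ola), (25, 34, 1984, x2, Gus, Bo), (25, 34, 1984, x2, Yan, Ola), (25, 34, 1997, k2, Gus, Bo), (25, 34, 1997, k2, Yan, Ola), (25, 39, 1984, x2, Gus, Bo), (25, 39, 1984, x2, Yan, Ola), (25, 39, 1997, k2, Gus, Bo), (25, 39, 1997, k2, Yan, Ola)}
Selection mid >= 15: {(15, 25, 1981, hr, Jo, Pat), (15, 25, 2001, p3, Jo, Pat), (15, 25, 2003, x3, Jo, Pat), (15, 34, 1981, hr, Jo, Pat), (15, 34, 2001, p3, Jo, Pat), (15, 34, 2003, x3, Jo, Pat), (25, 21, 1984, x2, Gus, Bo), (25, 21, 1984, x2, Yan, Ola), (25, 21, 1997, k2, Gus, Bo), (25, 21, 1997, k2, Yan, Ola), (25, 25, 1984, x2, Gus, Bo), (25, 25, 1984, x2, Yan, Ola), (25, 25, 1997, k2, Gus, Bo), (25, 25, 1997, k2, Yan, Ola), (25, 34, 1984, x2, Gus, Bo), (25, 34, 1984, x2, Yan, Ola), (25, 34, 1997, k2, Gus, Bo), (25, 34, 1997, k2, Yan, Ola), (25, 39, 1984, x2, Gus, Bo), (25, 39, 1984, x2, Yan, Ola), (25, 39, 1997, k2, Gus, Bo), (25, 39, 1997, k2, Yan, Ola)}
Projecting to year, mid (17 duplicate(s) eliminated): {(1981, 15), (1984, 25), (1997, 25), (2001, 15), (2003, 15)}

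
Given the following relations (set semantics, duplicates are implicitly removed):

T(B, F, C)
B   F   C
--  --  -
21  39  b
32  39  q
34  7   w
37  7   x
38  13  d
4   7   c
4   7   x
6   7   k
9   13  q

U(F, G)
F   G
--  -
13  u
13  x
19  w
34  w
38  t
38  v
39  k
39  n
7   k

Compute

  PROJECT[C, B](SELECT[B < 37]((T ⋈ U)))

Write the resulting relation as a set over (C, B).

{(b, 21), (c, 4), (k, 6), (q, 32), (q, 9), (w, 34), (x, 4)}

T ⋈ U (natural join on F): {(21, 39, b, k), (21, 39, b, n), (32, 39, q, k), (32, 39, q, n), (34, 7, w, k), (37, 7, x, k), (38, 13, d, u), (38, 13, d, x), (4, 7, c, k), (4, 7, x, k), (6, 7, k, k), (9, 13, q, u), (9, 13, q, x)}
Apply σ_{B < 37}; surviving tuples: {(21, 39, b, k), (21, 39, b, n), (32, 39, q, k), (32, 39, q, n), (34, 7, w, k), (4, 7, c, k), (4, 7, x, k), (6, 7, k, k), (9, 13, q, u), (9, 13, q, x)}
π[C, B]: project onto (C, B) (3 duplicate(s) eliminated) → {(b, 21), (c, 4), (k, 6), (q, 32), (q, 9), (w, 34), (x, 4)}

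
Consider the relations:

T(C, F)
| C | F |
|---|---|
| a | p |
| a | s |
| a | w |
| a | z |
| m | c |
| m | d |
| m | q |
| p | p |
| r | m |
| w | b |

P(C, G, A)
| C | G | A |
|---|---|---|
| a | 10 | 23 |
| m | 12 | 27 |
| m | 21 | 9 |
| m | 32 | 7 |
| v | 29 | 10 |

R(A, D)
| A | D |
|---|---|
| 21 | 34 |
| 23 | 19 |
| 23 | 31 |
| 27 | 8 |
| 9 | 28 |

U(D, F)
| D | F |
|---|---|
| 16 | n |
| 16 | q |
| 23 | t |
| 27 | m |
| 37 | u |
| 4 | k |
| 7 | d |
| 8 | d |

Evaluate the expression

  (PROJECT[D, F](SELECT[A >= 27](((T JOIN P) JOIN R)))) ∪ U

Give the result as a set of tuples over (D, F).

T ⋈ P (natural join on C): {(a, p, 10, 23), (a, s, 10, 23), (a, w, 10, 23), (a, z, 10, 23), (m, c, 12, 27), (m, c, 21, 9), (m, c, 32, 7), (m, d, 12, 27), (m, d, 21, 9), (m, d, 32, 7), (m, q, 12, 27), (m, q, 21, 9), (m, q, 32, 7)}
(T JOIN P) ⋈ R (natural join on A): {(a, p, 10, 23, 19), (a, p, 10, 23, 31), (a, s, 10, 23, 19), (a, s, 10, 23, 31), (a, w, 10, 23, 19), (a, w, 10, 23, 31), (a, z, 10, 23, 19), (a, z, 10, 23, 31), (m, c, 12, 27, 8), (m, c, 21, 9, 28), (m, d, 12, 27, 8), (m, d, 21, 9, 28), (m, q, 12, 27, 8), (m, q, 21, 9, 28)}
σ[A >= 27]: keep tuples satisfying A >= 27 → {(m, c, 12, 27, 8), (m, d, 12, 27, 8), (m, q, 12, 27, 8)}
π_{D, F} gives {(8, c), (8, d), (8, q)}.
Set union of the two operands is {(16, n), (16, q), (23, t), (27, m), (37, u), (4, k), (7, d), (8, c), (8, d), (8, q)}.

{(16, n), (16, q), (23, t), (27, m), (37, u), (4, k), (7, d), (8, c), (8, d), (8, q)}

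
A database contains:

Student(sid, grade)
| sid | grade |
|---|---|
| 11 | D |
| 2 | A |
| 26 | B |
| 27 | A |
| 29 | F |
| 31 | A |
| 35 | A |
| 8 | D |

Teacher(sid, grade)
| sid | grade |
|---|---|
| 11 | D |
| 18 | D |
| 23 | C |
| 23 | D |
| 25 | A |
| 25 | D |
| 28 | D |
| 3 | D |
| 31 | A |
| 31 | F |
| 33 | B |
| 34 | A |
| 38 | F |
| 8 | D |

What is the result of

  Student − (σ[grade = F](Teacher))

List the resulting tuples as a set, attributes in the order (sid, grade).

{(11, D), (2, A), (26, B), (27, A), (29, F), (31, A), (35, A), (8, D)}

σ[grade = F]: keep tuples satisfying grade = F → {(31, F), (38, F)}
Set difference of the two operands is {(11, D), (2, A), (26, B), (27, A), (29, F), (31, A), (35, A), (8, D)}.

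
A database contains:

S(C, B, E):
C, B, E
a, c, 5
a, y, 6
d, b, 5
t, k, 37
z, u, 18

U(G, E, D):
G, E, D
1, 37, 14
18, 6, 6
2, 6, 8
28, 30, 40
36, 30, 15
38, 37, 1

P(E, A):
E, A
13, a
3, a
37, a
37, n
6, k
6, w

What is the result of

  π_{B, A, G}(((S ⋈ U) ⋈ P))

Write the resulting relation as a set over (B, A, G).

Natural join on E: {(a, y, 6, 18, 6), (a, y, 6, 2, 8), (t, k, 37, 1, 14), (t, k, 37, 38, 1)}
Natural join on E: {(a, y, 6, 18, 6, k), (a, y, 6, 18, 6, w), (a, y, 6, 2, 8, k), (a, y, 6, 2, 8, w), (t, k, 37, 1, 14, a), (t, k, 37, 1, 14, n), (t, k, 37, 38, 1, a), (t, k, 37, 38, 1, n)}
Projecting to B, A, G: {(k, a, 1), (k, a, 38), (k, n, 1), (k, n, 38), (y, k, 18), (y, k, 2), (y, w, 18), (y, w, 2)}

{(k, a, 1), (k, a, 38), (k, n, 1), (k, n, 38), (y, k, 18), (y, k, 2), (y, w, 18), (y, w, 2)}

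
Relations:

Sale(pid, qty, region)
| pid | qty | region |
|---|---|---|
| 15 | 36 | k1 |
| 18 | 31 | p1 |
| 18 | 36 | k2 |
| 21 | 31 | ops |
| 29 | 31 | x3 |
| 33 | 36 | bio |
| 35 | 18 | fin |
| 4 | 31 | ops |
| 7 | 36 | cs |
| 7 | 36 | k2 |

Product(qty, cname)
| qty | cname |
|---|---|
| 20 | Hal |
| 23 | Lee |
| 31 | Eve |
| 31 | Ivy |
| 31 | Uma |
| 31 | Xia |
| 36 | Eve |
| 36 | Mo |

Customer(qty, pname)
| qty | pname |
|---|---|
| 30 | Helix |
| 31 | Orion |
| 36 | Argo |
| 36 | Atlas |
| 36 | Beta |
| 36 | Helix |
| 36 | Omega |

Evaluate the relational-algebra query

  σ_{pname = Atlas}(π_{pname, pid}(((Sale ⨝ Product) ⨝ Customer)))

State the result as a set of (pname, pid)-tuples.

{(Atlas, 15), (Atlas, 18), (Atlas, 33), (Atlas, 7)}

Sale ⋈ Product (natural join on qty): {(15, 36, k1, Eve), (15, 36, k1, Mo), (18, 31, p1, Eve), (18, 31, p1, Ivy), (18, 31, p1, Uma), (18, 31, p1, Xia), (18, 36, k2, Eve), (18, 36, k2, Mo), (21, 31, ops, Eve), (21, 31, ops, Ivy), (21, 31, ops, Uma), (21, 31, ops, Xia), (29, 31, x3, Eve), (29, 31, x3, Ivy), (29, 31, x3, Uma), (29, 31, x3, Xia), (33, 36, bio, Eve), (33, 36, bio, Mo), (4, 31, ops, Eve), (4, 31, ops, Ivy), (4, 31, ops, Uma), (4, 31, ops, Xia), (7, 36, cs, Eve), (7, 36, cs, Mo), (7, 36, k2, Eve), (7, 36, k2, Mo)}
(Sale ⨝ Product) ⋈ Customer (natural join on qty): {(15, 36, k1, Eve, Argo), (15, 36, k1, Eve, Atlas), (15, 36, k1, Eve, Beta), (15, 36, k1, Eve, Helix), (15, 36, k1, Eve, Omega), (15, 36, k1, Mo, Argo), (15, 36, k1, Mo, Atlas), (15, 36, k1, Mo, Beta), (15, 36, k1, Mo, Helix), (15, 36, k1, Mo, Omega), (18, 31, p1, Eve, Orion), (18, 31, p1, Ivy, Orion), (18, 31, p1, Uma, Orion), (18, 31, p1, Xia, Orion), (18, 36, k2, Eve, Argo), (18, 36, k2, Eve, Atlas), (18, 36, k2, Eve, Beta), (18, 36, k2, Eve, Helix), (18, 36, k2, Eve, Omega), (18, 36, k2, Mo, Argo), (18, 36, k2, Mo, Atlas), (18, 36, k2, Mo, Beta), (18, 36, k2, Mo, Helix), (18, 36, k2, Mo, Omega), (21, 31, ops, Eve, Orion), (21, 31, ops, Ivy, Orion), (21, 31, ops, Uma, Orion), (21, 31, ops, Xia, Orion), (29, 31, x3, Eve, Orion), (29, 31, x3, Ivy, Orion), (29, 31, x3, Uma, Orion), (29, 31, x3, Xia, Orion), (33, 36, bio, Eve, Argo), (33, 36, bio, Eve, Atlas), (33, 36, bio, Eve, Beta), (33, 36, bio, Eve, Helix), (33, 36, bio, Eve, Omega), (33, 36, bio, Mo, Argo), (33, 36, bio, Mo, Atlas), (33, 36, bio, Mo, Beta), (33, 36, bio, Mo, Helix), (33, 36, bio, Mo, Omega), (4, 31, ops, Eve, Orion), (4, 31, ops, Ivy, Orion), (4, 31, ops, Uma, Orion), (4, 31, ops, Xia, Orion), (7, 36, cs, Eve, Argo), (7, 36, cs, Eve, Atlas), (7, 36, cs, Eve, Beta), (7, 36, cs, Eve, Helix), (7, 36, cs, Eve, Omega), (7, 36, cs, Mo, Argo), (7, 36, cs, Mo, Atlas), (7, 36, cs, Mo, Beta), (7, 36, cs, Mo, Helix), (7, 36, cs, Mo, Omega), (7, 36, k2, Eve, Argo), (7, 36, k2, Eve, Atlas), (7, 36, k2, Eve, Beta), (7, 36, k2, Eve, Helix), (7, 36, k2, Eve, Omega), (7, 36, k2, Mo, Argo), (7, 36, k2, Mo, Atlas), (7, 36, k2, Mo, Beta), (7, 36, k2, Mo, Helix), (7, 36, k2, Mo, Omega)}
Projecting to pname, pid (42 duplicate(s) eliminated): {(Argo, 15), (Argo, 18), (Argo, 33), (Argo, 7), (Atlas, 15), (Atlas, 18), (Atlas, 33), (Atlas, 7), (Beta, 15), (Beta, 18), (Beta, 33), (Beta, 7), (Helix, 15), (Helix, 18), (Helix, 33), (Helix, 7), (Omega, 15), (Omega, 18), (Omega, 33), (Omega, 7), (Orion, 18), (Orion, 21), (Orion, 29), (Orion, 4)}
σ[pname = Atlas]: keep tuples satisfying pname = Atlas → {(Atlas, 15), (Atlas, 18), (Atlas, 33), (Atlas, 7)}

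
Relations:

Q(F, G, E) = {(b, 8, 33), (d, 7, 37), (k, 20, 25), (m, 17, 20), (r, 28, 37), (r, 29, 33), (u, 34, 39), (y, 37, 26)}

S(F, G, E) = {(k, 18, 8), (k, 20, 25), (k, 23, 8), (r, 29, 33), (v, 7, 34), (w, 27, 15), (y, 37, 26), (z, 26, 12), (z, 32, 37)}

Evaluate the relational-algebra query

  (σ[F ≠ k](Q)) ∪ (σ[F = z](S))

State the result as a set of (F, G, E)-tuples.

{(b, 8, 33), (d, 7, 37), (m, 17, 20), (r, 28, 37), (r, 29, 33), (u, 34, 39), (y, 37, 26), (z, 26, 12), (z, 32, 37)}

Filtering on F ≠ k leaves {(b, 8, 33), (d, 7, 37), (m, 17, 20), (r, 28, 37), (r, 29, 33), (u, 34, 39), (y, 37, 26)}.
Filtering on F = z leaves {(z, 26, 12), (z, 32, 37)}.
Taking the union: {(b, 8, 33), (d, 7, 37), (m, 17, 20), (r, 28, 37), (r, 29, 33), (u, 34, 39), (y, 37, 26), (z, 26, 12), (z, 32, 37)}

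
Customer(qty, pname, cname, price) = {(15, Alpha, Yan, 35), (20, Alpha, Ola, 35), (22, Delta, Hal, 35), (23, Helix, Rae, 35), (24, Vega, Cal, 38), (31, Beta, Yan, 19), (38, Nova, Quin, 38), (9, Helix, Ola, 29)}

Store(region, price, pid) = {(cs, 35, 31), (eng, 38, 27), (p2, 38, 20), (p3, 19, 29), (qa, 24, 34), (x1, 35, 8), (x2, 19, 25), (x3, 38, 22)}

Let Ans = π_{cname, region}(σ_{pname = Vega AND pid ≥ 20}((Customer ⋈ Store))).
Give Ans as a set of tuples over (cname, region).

{(Cal, eng), (Cal, p2), (Cal, x3)}

Natural join on price: {(15, Alpha, Yan, 35, cs, 31), (15, Alpha, Yan, 35, x1, 8), (20, Alpha, Ola, 35, cs, 31), (20, Alpha, Ola, 35, x1, 8), (22, Delta, Hal, 35, cs, 31), (22, Delta, Hal, 35, x1, 8), (23, Helix, Rae, 35, cs, 31), (23, Helix, Rae, 35, x1, 8), (24, Vega, Cal, 38, eng, 27), (24, Vega, Cal, 38, p2, 20), (24, Vega, Cal, 38, x3, 22), (31, Beta, Yan, 19, p3, 29), (31, Beta, Yan, 19, x2, 25), (38, Nova, Quin, 38, eng, 27), (38, Nova, Quin, 38, p2, 20), (38, Nova, Quin, 38, x3, 22)}
Apply σ_{pname = Vega AND pid ≥ 20}; surviving tuples: {(24, Vega, Cal, 38, eng, 27), (24, Vega, Cal, 38, p2, 20), (24, Vega, Cal, 38, x3, 22)}
π[cname, region]: project onto (cname, region) → {(Cal, eng), (Cal, p2), (Cal, x3)}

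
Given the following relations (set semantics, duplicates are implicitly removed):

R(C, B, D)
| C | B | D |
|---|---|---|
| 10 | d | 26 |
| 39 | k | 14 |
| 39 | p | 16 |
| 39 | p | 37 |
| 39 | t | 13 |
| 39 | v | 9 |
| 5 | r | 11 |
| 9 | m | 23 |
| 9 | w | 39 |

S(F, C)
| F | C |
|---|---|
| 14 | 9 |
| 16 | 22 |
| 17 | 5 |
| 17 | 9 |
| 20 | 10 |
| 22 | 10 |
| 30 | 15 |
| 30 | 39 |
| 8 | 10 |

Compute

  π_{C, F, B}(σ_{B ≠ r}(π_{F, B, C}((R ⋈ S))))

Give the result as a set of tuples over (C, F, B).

{(10, 20, d), (10, 22, d), (10, 8, d), (39, 30, k), (39, 30, p), (39, 30, t), (39, 30, v), (9, 14, m), (9, 14, w), (9, 17, m), (9, 17, w)}

R ⋈ S (natural join on C): {(10, d, 26, 20), (10, d, 26, 22), (10, d, 26, 8), (39, k, 14, 30), (39, p, 16, 30), (39, p, 37, 30), (39, t, 13, 30), (39, v, 9, 30), (5, r, 11, 17), (9, m, 23, 14), (9, m, 23, 17), (9, w, 39, 14), (9, w, 39, 17)}
π_{F, B, C} gives {(14, m, 9), (14, w, 9), (17, m, 9), (17, r, 5), (17, w, 9), (20, d, 10), (22, d, 10), (30, k, 39), (30, p, 39), (30, t, 39), (30, v, 39), (8, d, 10)} (1 duplicate(s) eliminated).
Selection B ≠ r: {(14, m, 9), (14, w, 9), (17, m, 9), (17, w, 9), (20, d, 10), (22, d, 10), (30, k, 39), (30, p, 39), (30, t, 39), (30, v, 39), (8, d, 10)}
π_{C, F, B} gives {(10, 20, d), (10, 22, d), (10, 8, d), (39, 30, k), (39, 30, p), (39, 30, t), (39, 30, v), (9, 14, m), (9, 14, w), (9, 17, m), (9, 17, w)}.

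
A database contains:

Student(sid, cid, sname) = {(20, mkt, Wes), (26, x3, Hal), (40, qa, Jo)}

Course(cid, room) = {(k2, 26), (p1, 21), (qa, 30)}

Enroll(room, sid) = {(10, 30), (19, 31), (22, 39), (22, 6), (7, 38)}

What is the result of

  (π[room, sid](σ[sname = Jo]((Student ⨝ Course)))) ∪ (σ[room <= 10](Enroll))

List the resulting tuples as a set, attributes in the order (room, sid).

Joining Student and Course on cid yields {(40, qa, Jo, 30)}.
Selection sname = Jo: {(40, qa, Jo, 30)}
π[room, sid]: project onto (room, sid) → {(30, 40)}
Selection room <= 10: {(10, 30), (7, 38)}
Set union of the two operands is {(10, 30), (30, 40), (7, 38)}.

{(10, 30), (30, 40), (7, 38)}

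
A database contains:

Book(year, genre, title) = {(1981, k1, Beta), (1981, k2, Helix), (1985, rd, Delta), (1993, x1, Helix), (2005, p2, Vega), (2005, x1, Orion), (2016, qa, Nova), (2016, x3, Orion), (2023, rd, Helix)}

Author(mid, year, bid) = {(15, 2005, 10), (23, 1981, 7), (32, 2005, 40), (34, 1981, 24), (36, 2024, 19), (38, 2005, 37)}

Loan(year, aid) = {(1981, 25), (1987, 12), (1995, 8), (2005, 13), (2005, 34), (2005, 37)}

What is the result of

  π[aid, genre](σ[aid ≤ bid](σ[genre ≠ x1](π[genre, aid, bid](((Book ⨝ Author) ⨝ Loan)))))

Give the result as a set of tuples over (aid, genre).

{(13, p2), (34, p2), (37, p2)}

Joining Book and Author on year yields {(1981, k1, Beta, 23, 7), (1981, k1, Beta, 34, 24), (1981, k2, Helix, 23, 7), (1981, k2, Helix, 34, 24), (2005, p2, Vega, 15, 10), (2005, p2, Vega, 32, 40), (2005, p2, Vega, 38, 37), (2005, x1, Orion, 15, 10), (2005, x1, Orion, 32, 40), (2005, x1, Orion, 38, 37)}.
Joining (Book ⨝ Author) and Loan on year yields {(1981, k1, Beta, 23, 7, 25), (1981, k1, Beta, 34, 24, 25), (1981, k2, Helix, 23, 7, 25), (1981, k2, Helix, 34, 24, 25), (2005, p2, Vega, 15, 10, 13), (2005, p2, Vega, 15, 10, 34), (2005, p2, Vega, 15, 10, 37), (2005, p2, Vega, 32, 40, 13), (2005, p2, Vega, 32, 40, 34), (2005, p2, Vega, 32, 40, 37), (2005, p2, Vega, 38, 37, 13), (2005, p2, Vega, 38, 37, 34), (2005, p2, Vega, 38, 37, 37), (2005, x1, Orion, 15, 10, 13), (2005, x1, Orion, 15, 10, 34), (2005, x1, Orion, 15, 10, 37), (2005, x1, Orion, 32, 40, 13), (2005, x1, Orion, 32, 40, 34), (2005, x1, Orion, 32, 40, 37), (2005, x1, Orion, 38, 37, 13), (2005, x1, Orion, 38, 37, 34), (2005, x1, Orion, 38, 37, 37)}.
Keep only column(s) genre, aid, bid: {(k1, 25, 24), (k1, 25, 7), (k2, 25, 24), (k2, 25, 7), (p2, 13, 10), (p2, 13, 37), (p2, 13, 40), (p2, 34, 10), (p2, 34, 37), (p2, 34, 40), (p2, 37, 10), (p2, 37, 37), (p2, 37, 40), (x1, 13, 10), (x1, 13, 37), (x1, 13, 40), (x1, 34, 10), (x1, 34, 37), (x1, 34, 40), (x1, 37, 10), (x1, 37, 37), (x1, 37, 40)}
Filtering on genre ≠ x1 leaves {(k1, 25, 24), (k1, 25, 7), (k2, 25, 24), (k2, 25, 7), (p2, 13, 10), (p2, 13, 37), (p2, 13, 40), (p2, 34, 10), (p2, 34, 37), (p2, 34, 40), (p2, 37, 10), (p2, 37, 37), (p2, 37, 40)}.
Filtering on aid ≤ bid leaves {(p2, 13, 37), (p2, 13, 40), (p2, 34, 37), (p2, 34, 40), (p2, 37, 37), (p2, 37, 40)}.
Keep only column(s) aid, genre (3 duplicate(s) eliminated): {(13, p2), (34, p2), (37, p2)}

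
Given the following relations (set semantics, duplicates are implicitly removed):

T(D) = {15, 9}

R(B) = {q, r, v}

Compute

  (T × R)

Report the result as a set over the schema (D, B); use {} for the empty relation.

{(15, q), (15, r), (15, v), (9, q), (9, r), (9, v)}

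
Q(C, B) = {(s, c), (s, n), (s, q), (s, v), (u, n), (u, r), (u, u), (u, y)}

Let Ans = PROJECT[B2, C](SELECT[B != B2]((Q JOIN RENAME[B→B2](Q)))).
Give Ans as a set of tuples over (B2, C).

ρ[B→B2]: schema becomes (C, B2); tuples unchanged.
Q ⋈ RENAME[B→B2](Q) (natural join on C): {(s, c, c), (s, c, n), (s, c, q), (s, c, v), (s, n, c), (s, n, n), (s, n, q), (s, n, v), (s, q, c), (s, q, n), (s, q, q), (s, q, v), (s, v, c), (s, v, n), (s, v, q), (s, v, v), (u, n, n), (u, n, r), (u, n, u), (u, n, y), (u, r, n), (u, r, r), (u, r, u), (u, r, y), (u, u, n), (u, u, r), (u, u, u), (u, u, y), (u, y, n), (u, y, r), (u, y, u), (u, y, y)}
Apply σ_{B != B2}; surviving tuples: {(s, c, n), (s, c, q), (s, c, v), (s, n, c), (s, n, q), (s, n, v), (s, q, c), (s, q, n), (s, q, v), (s, v, c), (s, v, n), (s, v, q), (u, n, r), (u, n, u), (u, n, y), (u, r, n), (u, r, u), (u, r, y), (u, u, n), (u, u, r), (u, u, y), (u, y, n), (u, y, r), (u, y, u)}
π_{B2, C} gives {(c, s), (n, s), (n, u), (q, s), (r, u), (u, u), (v, s), (y, u)} (16 duplicate(s) eliminated).

{(c, s), (n, s), (n, u), (q, s), (r, u), (u, u), (v, s), (y, u)}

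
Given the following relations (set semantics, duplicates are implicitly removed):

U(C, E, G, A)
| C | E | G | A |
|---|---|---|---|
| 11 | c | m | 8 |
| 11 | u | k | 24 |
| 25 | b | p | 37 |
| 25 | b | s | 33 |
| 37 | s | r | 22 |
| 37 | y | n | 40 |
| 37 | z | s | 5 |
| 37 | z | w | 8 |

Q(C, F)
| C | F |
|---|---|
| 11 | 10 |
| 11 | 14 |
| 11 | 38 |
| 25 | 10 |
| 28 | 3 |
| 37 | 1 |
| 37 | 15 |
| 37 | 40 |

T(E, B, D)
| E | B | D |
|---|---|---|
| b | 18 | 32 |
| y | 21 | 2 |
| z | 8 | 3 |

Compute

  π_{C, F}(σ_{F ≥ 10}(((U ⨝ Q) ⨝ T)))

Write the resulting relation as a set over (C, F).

Joining U and Q on C yields {(11, c, m, 8, 10), (11, c, m, 8, 14), (11, c, m, 8, 38), (11, u, k, 24, 10), (11, u, k, 24, 14), (11, u, k, 24, 38), (25, b, p, 37, 10), (25, b, s, 33, 10), (37, s, r, 22, 1), (37, s, r, 22, 15), (37, s, r, 22, 40), (37, y, n, 40, 1), (37, y, n, 40, 15), (37, y, n, 40, 40), (37, z, s, 5, 1), (37, z, s, 5, 15), (37, z, s, 5, 40), (37, z, w, 8, 1), (37, z, w, 8, 15), (37, z, w, 8, 40)}.
Joining (U ⨝ Q) and T on E yields {(25, b, p, 37, 10, 18, 32), (25, b, s, 33, 10, 18, 32), (37, y, n, 40, 1, 21, 2), (37, y, n, 40, 15, 21, 2), (37, y, n, 40, 40, 21, 2), (37, z, s, 5, 1, 8, 3), (37, z, s, 5, 15, 8, 3), (37, z, s, 5, 40, 8, 3), (37, z, w, 8, 1, 8, 3), (37, z, w, 8, 15, 8, 3), (37, z, w, 8, 40, 8, 3)}.
σ[F ≥ 10]: keep tuples satisfying F ≥ 10 → {(25, b, p, 37, 10, 18, 32), (25, b, s, 33, 10, 18, 32), (37, y, n, 40, 15, 21, 2), (37, y, n, 40, 40, 21, 2), (37, z, s, 5, 15, 8, 3), (37, z, s, 5, 40, 8, 3), (37, z, w, 8, 15, 8, 3), (37, z, w, 8, 40, 8, 3)}
π_{C, F} gives {(25, 10), (37, 15), (37, 40)} (5 duplicate(s) eliminated).

{(25, 10), (37, 15), (37, 40)}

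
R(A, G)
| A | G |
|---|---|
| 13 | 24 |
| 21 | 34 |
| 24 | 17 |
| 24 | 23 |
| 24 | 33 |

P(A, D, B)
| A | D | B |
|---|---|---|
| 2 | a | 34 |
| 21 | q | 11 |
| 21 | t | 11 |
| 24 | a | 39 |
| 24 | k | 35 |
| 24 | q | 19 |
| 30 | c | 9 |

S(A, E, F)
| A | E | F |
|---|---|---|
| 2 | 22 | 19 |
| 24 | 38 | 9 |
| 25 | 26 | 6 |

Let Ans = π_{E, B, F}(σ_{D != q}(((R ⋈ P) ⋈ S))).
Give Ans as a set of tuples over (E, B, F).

{(38, 35, 9), (38, 39, 9)}

R ⋈ P (natural join on A): {(21, 34, q, 11), (21, 34, t, 11), (24, 17, a, 39), (24, 17, k, 35), (24, 17, q, 19), (24, 23, a, 39), (24, 23, k, 35), (24, 23, q, 19), (24, 33, a, 39), (24, 33, k, 35), (24, 33, q, 19)}
(R ⋈ P) ⋈ S (natural join on A): {(24, 17, a, 39, 38, 9), (24, 17, k, 35, 38, 9), (24, 17, q, 19, 38, 9), (24, 23, a, 39, 38, 9), (24, 23, k, 35, 38, 9), (24, 23, q, 19, 38, 9), (24, 33, a, 39, 38, 9), (24, 33, k, 35, 38, 9), (24, 33, q, 19, 38, 9)}
Apply σ_{D != q}; surviving tuples: {(24, 17, a, 39, 38, 9), (24, 17, k, 35, 38, 9), (24, 23, a, 39, 38, 9), (24, 23, k, 35, 38, 9), (24, 33, a, 39, 38, 9), (24, 33, k, 35, 38, 9)}
π[E, B, F]: project onto (E, B, F) (4 duplicate(s) eliminated) → {(38, 35, 9), (38, 39, 9)}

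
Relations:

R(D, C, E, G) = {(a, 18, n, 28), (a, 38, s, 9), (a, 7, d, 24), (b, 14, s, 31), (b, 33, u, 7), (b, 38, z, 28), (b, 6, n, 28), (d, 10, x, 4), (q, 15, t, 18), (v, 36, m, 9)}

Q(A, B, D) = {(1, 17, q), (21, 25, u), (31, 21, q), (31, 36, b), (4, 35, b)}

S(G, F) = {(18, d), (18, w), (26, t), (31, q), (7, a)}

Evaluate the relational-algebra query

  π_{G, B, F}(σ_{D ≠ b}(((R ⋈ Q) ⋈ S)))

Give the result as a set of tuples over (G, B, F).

Natural join on D: {(b, 14, s, 31, 31, 36), (b, 14, s, 31, 4, 35), (b, 33, u, 7, 31, 36), (b, 33, u, 7, 4, 35), (b, 38, z, 28, 31, 36), (b, 38, z, 28, 4, 35), (b, 6, n, 28, 31, 36), (b, 6, n, 28, 4, 35), (q, 15, t, 18, 1, 17), (q, 15, t, 18, 31, 21)}
Natural join on G: {(b, 14, s, 31, 31, 36, q), (b, 14, s, 31, 4, 35, q), (b, 33, u, 7, 31, 36, a), (b, 33, u, 7, 4, 35, a), (q, 15, t, 18, 1, 17, d), (q, 15, t, 18, 1, 17, w), (q, 15, t, 18, 31, 21, d), (q, 15, t, 18, 31, 21, w)}
Apply σ_{D ≠ b}; surviving tuples: {(q, 15, t, 18, 1, 17, d), (q, 15, t, 18, 1, 17, w), (q, 15, t, 18, 31, 21, d), (q, 15, t, 18, 31, 21, w)}
Projecting to G, B, F: {(18, 17, d), (18, 17, w), (18, 21, d), (18, 21, w)}

{(18, 17, d), (18, 17, w), (18, 21, d), (18, 21, w)}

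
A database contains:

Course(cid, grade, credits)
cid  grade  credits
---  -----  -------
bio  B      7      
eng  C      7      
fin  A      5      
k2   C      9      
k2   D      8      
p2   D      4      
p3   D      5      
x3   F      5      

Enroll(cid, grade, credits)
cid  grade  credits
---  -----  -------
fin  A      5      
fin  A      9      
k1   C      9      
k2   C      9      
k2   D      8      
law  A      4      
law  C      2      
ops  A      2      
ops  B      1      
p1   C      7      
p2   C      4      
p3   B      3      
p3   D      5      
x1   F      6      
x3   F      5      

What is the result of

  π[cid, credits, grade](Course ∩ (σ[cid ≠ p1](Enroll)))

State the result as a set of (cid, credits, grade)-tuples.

{(fin, 5, A), (k2, 8, D), (k2, 9, C), (p3, 5, D), (x3, 5, F)}

Selection cid ≠ p1: {(fin, A, 5), (fin, A, 9), (k1, C, 9), (k2, C, 9), (k2, D, 8), (law, A, 4), (law, C, 2), (ops, A, 2), (ops, B, 1), (p2, C, 4), (p3, B, 3), (p3, D, 5), (x1, F, 6), (x3, F, 5)}
Taking the intersection: {(fin, A, 5), (k2, C, 9), (k2, D, 8), (p3, D, 5), (x3, F, 5)}
Keep only column(s) cid, credits, grade: {(fin, 5, A), (k2, 8, D), (k2, 9, C), (p3, 5, D), (x3, 5, F)}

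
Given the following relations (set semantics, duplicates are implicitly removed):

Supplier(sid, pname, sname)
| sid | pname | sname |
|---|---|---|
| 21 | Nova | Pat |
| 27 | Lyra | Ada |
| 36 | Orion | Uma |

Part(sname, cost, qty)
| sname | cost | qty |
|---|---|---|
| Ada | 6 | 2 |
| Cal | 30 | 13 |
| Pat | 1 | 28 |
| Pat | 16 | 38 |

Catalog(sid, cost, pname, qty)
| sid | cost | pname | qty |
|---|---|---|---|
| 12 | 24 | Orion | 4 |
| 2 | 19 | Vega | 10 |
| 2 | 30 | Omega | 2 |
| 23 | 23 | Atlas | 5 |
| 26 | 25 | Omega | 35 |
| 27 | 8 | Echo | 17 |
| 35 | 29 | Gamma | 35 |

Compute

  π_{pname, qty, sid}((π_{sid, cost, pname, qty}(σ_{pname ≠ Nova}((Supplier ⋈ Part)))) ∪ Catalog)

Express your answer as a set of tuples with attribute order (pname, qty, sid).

{(Atlas, 5, 23), (Echo, 17, 27), (Gamma, 35, 35), (Lyra, 2, 27), (Omega, 2, 2), (Omega, 35, 26), (Orion, 4, 12), (Vega, 10, 2)}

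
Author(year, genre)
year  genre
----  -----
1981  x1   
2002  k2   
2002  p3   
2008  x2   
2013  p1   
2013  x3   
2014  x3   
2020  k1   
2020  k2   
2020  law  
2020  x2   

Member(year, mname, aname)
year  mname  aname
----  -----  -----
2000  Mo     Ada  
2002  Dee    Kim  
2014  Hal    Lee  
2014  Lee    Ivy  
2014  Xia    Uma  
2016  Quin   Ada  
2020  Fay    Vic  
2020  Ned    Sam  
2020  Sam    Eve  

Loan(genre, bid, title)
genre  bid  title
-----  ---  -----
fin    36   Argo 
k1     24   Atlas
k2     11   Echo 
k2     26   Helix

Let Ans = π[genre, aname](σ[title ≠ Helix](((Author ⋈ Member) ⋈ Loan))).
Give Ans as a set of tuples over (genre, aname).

{(k1, Eve), (k1, Sam), (k1, Vic), (k2, Eve), (k2, Kim), (k2, Sam), (k2, Vic)}

Joining Author and Member on year yields {(2002, k2, Dee, Kim), (2002, p3, Dee, Kim), (2014, x3, Hal, Lee), (2014, x3, Lee, Ivy), (2014, x3, Xia, Uma), (2020, k1, Fay, Vic), (2020, k1, Ned, Sam), (2020, k1, Sam, Eve), (2020, k2, Fay, Vic), (2020, k2, Ned, Sam), (2020, k2, Sam, Eve), (2020, law, Fay, Vic), (2020, law, Ned, Sam), (2020, law, Sam, Eve), (2020, x2, Fay, Vic), (2020, x2, Ned, Sam), (2020, x2, Sam, Eve)}.
Joining (Author ⋈ Member) and Loan on genre yields {(2002, k2, Dee, Kim, 11, Echo), (2002, k2, Dee, Kim, 26, Helix), (2020, k1, Fay, Vic, 24, Atlas), (2020, k1, Ned, Sam, 24, Atlas), (2020, k1, Sam, Eve, 24, Atlas), (2020, k2, Fay, Vic, 11, Echo), (2020, k2, Fay, Vic, 26, Helix), (2020, k2, Ned, Sam, 11, Echo), (2020, k2, Ned, Sam, 26, Helix), (2020, k2, Sam, Eve, 11, Echo), (2020, k2, Sam, Eve, 26, Helix)}.
Filtering on title ≠ Helix leaves {(2002, k2, Dee, Kim, 11, Echo), (2020, k1, Fay, Vic, 24, Atlas), (2020, k1, Ned, Sam, 24, Atlas), (2020, k1, Sam, Eve, 24, Atlas), (2020, k2, Fay, Vic, 11, Echo), (2020, k2, Ned, Sam, 11, Echo), (2020, k2, Sam, Eve, 11, Echo)}.
Projecting to genre, aname: {(k1, Eve), (k1, Sam), (k1, Vic), (k2, Eve), (k2, Kim), (k2, Sam), (k2, Vic)}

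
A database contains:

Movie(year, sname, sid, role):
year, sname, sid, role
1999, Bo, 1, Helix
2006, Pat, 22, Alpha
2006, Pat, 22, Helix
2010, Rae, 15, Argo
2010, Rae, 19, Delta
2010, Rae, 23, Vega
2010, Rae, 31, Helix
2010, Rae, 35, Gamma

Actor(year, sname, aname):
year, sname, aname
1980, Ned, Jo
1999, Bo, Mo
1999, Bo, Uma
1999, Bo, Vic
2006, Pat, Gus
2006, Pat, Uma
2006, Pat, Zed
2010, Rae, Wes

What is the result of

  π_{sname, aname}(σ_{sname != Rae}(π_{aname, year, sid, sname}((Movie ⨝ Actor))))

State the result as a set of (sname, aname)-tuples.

{(Bo, Mo), (Bo, Uma), (Bo, Vic), (Pat, Gus), (Pat, Uma), (Pat, Zed)}

Joining Movie and Actor on year, sname yields {(1999, Bo, 1, Helix, Mo), (1999, Bo, 1, Helix, Uma), (1999, Bo, 1, Helix, Vic), (2006, Pat, 22, Alpha, Gus), (2006, Pat, 22, Alpha, Uma), (2006, Pat, 22, Alpha, Zed), (2006, Pat, 22, Helix, Gus), (2006, Pat, 22, Helix, Uma), (2006, Pat, 22, Helix, Zed), (2010, Rae, 15, Argo, Wes), (2010, Rae, 19, Delta, Wes), (2010, Rae, 23, Vega, Wes), (2010, Rae, 31, Helix, Wes), (2010, Rae, 35, Gamma, Wes)}.
π_{aname, year, sid, sname} gives {(Gus, 2006, 22, Pat), (Mo, 1999, 1, Bo), (Uma, 1999, 1, Bo), (Uma, 2006, 22, Pat), (Vic, 1999, 1, Bo), (Wes, 2010, 15, Rae), (Wes, 2010, 19, Rae), (Wes, 2010, 23, Rae), (Wes, 2010, 31, Rae), (Wes, 2010, 35, Rae), (Zed, 2006, 22, Pat)} (3 duplicate(s) eliminated).
Apply σ_{sname != Rae}; surviving tuples: {(Gus, 2006, 22, Pat), (Mo, 1999, 1, Bo), (Uma, 1999, 1, Bo), (Uma, 2006, 22, Pat), (Vic, 1999, 1, Bo), (Zed, 2006, 22, Pat)}
π_{sname, aname} gives {(Bo, Mo), (Bo, Uma), (Bo, Vic), (Pat, Gus), (Pat, Uma), (Pat, Zed)}.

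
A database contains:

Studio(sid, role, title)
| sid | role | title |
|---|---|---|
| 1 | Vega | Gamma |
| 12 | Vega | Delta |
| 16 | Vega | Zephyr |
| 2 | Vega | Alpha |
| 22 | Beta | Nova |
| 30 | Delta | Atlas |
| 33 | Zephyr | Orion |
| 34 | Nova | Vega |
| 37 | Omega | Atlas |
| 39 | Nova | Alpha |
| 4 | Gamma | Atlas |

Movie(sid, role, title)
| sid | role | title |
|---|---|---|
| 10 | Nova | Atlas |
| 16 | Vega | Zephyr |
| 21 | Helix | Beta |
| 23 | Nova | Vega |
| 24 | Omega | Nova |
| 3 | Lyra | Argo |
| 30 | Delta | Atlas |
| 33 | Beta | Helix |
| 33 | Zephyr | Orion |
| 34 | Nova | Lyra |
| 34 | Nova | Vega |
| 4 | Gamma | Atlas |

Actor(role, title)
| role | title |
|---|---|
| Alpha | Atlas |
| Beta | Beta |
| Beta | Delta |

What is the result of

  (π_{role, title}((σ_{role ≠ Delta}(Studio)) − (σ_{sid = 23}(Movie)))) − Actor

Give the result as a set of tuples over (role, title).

{(Beta, Nova), (Gamma, Atlas), (Nova, Alpha), (Nova, Vega), (Omega, Atlas), (Vega, Alpha), (Vega, Delta), (Vega, Gamma), (Vega, Zephyr), (Zephyr, Orion)}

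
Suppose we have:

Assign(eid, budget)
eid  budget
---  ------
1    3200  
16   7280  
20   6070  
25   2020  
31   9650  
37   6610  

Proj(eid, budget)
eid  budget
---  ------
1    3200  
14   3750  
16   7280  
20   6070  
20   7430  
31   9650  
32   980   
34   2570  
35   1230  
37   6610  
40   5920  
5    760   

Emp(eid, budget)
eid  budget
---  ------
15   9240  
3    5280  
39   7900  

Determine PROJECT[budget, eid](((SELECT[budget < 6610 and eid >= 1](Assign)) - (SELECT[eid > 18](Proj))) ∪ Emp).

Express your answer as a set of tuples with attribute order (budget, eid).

Filtering on budget < 6610 and eid >= 1 leaves {(1, 3200), (20, 6070), (25, 2020)}.
Filtering on eid > 18 leaves {(20, 6070), (20, 7430), (31, 9650), (32, 980), (34, 2570), (35, 1230), (37, 6610), (40, 5920)}.
Taking the difference: {(1, 3200), (25, 2020)}
Taking the union: {(1, 3200), (15, 9240), (25, 2020), (3, 5280), (39, 7900)}
Projecting to budget, eid: {(2020, 25), (3200, 1), (5280, 3), (7900, 39), (9240, 15)}

{(2020, 25), (3200, 1), (5280, 3), (7900, 39), (9240, 15)}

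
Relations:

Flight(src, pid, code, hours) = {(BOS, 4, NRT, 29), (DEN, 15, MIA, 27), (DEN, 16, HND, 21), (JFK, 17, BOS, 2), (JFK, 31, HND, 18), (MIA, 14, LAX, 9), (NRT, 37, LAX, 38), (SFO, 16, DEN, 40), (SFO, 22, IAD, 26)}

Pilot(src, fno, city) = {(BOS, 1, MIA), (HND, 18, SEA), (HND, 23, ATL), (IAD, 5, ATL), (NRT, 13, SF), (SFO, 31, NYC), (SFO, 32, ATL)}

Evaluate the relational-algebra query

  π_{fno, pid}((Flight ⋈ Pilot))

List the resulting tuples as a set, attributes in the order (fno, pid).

Joining Flight and Pilot on src yields {(BOS, 4, NRT, 29, 1, MIA), (NRT, 37, LAX, 38, 13, SF), (SFO, 16, DEN, 40, 31, NYC), (SFO, 16, DEN, 40, 32, ATL), (SFO, 22, IAD, 26, 31, NYC), (SFO, 22, IAD, 26, 32, ATL)}.
π[fno, pid]: project onto (fno, pid) → {(1, 4), (13, 37), (31, 16), (31, 22), (32, 16), (32, 22)}

{(1, 4), (13, 37), (31, 16), (31, 22), (32, 16), (32, 22)}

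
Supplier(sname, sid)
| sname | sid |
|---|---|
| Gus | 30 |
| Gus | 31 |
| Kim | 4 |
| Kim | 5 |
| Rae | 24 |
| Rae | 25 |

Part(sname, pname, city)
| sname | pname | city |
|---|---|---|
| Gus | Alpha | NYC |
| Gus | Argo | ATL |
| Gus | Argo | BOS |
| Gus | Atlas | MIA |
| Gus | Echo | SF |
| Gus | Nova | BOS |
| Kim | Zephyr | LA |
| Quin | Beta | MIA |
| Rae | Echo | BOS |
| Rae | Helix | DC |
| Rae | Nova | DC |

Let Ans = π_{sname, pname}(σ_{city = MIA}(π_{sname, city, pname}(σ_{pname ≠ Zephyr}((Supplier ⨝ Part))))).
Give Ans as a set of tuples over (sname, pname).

Natural join on sname: {(Gus, 30, Alpha, NYC), (Gus, 30, Argo, ATL), (Gus, 30, Argo, BOS), (Gus, 30, Atlas, MIA), (Gus, 30, Echo, SF), (Gus, 30, Nova, BOS), (Gus, 31, Alpha, NYC), (Gus, 31, Argo, ATL), (Gus, 31, Argo, BOS), (Gus, 31, Atlas, MIA), (Gus, 31, Echo, SF), (Gus, 31, Nova, BOS), (Kim, 4, Zephyr, LA), (Kim, 5, Zephyr, LA), (Rae, 24, Echo, BOS), (Rae, 24, Helix, DC), (Rae, 24, Nova, DC), (Rae, 25, Echo, BOS), (Rae, 25, Helix, DC), (Rae, 25, Nova, DC)}
Selection pname ≠ Zephyr: {(Gus, 30, Alpha, NYC), (Gus, 30, Argo, ATL), (Gus, 30, Argo, BOS), (Gus, 30, Atlas, MIA), (Gus, 30, Echo, SF), (Gus, 30, Nova, BOS), (Gus, 31, Alpha, NYC), (Gus, 31, Argo, ATL), (Gus, 31, Argo, BOS), (Gus, 31, Atlas, MIA), (Gus, 31, Echo, SF), (Gus, 31, Nova, BOS), (Rae, 24, Echo, BOS), (Rae, 24, Helix, DC), (Rae, 24, Nova, DC), (Rae, 25, Echo, BOS), (Rae, 25, Helix, DC), (Rae, 25, Nova, DC)}
π[sname, city, pname]: project onto (sname, city, pname) (9 duplicate(s) eliminated) → {(Gus, ATL, Argo), (Gus, BOS, Argo), (Gus, BOS, Nova), (Gus, MIA, Atlas), (Gus, NYC, Alpha), (Gus, SF, Echo), (Rae, BOS, Echo), (Rae, DC, Helix), (Rae, DC, Nova)}
Selection city = MIA: {(Gus, MIA, Atlas)}
π[sname, pname]: project onto (sname, pname) → {(Gus, Atlas)}

{(Gus, Atlas)}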